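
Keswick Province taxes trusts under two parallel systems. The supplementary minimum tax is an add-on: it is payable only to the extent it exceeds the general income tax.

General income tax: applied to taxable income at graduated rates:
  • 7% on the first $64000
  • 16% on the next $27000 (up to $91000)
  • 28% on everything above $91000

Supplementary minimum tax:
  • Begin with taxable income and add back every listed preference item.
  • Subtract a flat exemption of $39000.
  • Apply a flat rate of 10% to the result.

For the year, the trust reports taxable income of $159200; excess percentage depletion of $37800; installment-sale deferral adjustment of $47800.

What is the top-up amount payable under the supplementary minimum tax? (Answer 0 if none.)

$0

General income tax:
  $64000 × 7% = $4480
  $27000 × 16% = $4320
  $68200 × 28% = $19096
  → $27896

Supplementary minimum tax:
  Adjusted income: $159200 + $37800 + $47800 = $244800
  Less exemption $39000 → base $205800
  $205800 × 10% = $20580

$20580 ≤ $27896, so no add-on is due.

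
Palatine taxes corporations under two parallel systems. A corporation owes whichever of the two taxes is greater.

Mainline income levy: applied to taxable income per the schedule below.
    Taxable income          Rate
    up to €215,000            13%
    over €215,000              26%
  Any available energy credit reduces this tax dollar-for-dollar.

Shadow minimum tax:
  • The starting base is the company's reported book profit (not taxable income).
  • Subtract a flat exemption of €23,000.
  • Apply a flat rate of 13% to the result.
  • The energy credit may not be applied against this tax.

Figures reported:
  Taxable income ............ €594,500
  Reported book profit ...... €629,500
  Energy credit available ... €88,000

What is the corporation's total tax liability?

€78,845

Shadow minimum tax:
  Base (reported book profit): €629,500
  Less exemption €23,000 → base €606,500
  €606,500 × 13% = €78,845

Mainline income levy:
  €215,000 × 13% = €27,950
  €379,500 × 26% = €98,670
  → €126,620
  Less energy credit €88,000 → €38,620

€78,845 > €38,620, so the shadow minimum tax is the binding amount.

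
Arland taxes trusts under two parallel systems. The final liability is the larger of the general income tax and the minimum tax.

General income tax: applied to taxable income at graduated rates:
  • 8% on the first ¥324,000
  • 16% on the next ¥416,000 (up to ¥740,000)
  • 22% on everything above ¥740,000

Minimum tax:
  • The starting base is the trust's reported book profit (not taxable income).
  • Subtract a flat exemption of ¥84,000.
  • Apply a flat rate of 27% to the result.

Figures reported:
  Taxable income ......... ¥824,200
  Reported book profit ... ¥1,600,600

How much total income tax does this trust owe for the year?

Minimum tax:
  Base (reported book profit): ¥1,600,600
  Less exemption ¥84,000 → base ¥1,516,600
  ¥1,516,600 × 27% = ¥409,482

General income tax:
  ¥324,000 × 8% = ¥25,920
  ¥416,000 × 16% = ¥66,560
  ¥84,200 × 22% = ¥18,524
  → ¥111,004

¥409,482 > ¥111,004, so the minimum tax is the binding amount.

¥409,482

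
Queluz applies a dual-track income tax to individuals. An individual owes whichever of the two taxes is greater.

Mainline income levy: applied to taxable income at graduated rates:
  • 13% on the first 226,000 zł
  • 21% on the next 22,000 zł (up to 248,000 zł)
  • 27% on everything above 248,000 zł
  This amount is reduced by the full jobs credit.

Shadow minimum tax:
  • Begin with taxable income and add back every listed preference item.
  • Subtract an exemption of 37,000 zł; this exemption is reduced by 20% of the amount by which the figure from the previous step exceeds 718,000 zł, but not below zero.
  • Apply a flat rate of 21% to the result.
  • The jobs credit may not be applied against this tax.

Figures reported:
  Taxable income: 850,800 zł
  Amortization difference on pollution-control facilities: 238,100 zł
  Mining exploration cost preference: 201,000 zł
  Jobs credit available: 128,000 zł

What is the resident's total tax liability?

270,879 zł

Shadow minimum tax:
  Adjusted income: 850,800 zł + 238,100 zł + 201,000 zł = 1,289,900 zł
  Exemption: 20% × (1,289,900 zł − 718,000 zł) = 114,380 zł ≥ 37,000 zł, so the exemption is fully phased out
  Base: 1,289,900 zł − 0 zł = 1,289,900 zł
  1,289,900 zł × 21% = 270,879 zł

Mainline income levy:
  226,000 zł × 13% = 29,380 zł
  22,000 zł × 21% = 4,620 zł
  602,800 zł × 27% = 162,756 zł
  → 196,756 zł
  Less jobs credit 128,000 zł → 68,756 zł

270,879 zł > 68,756 zł, so the shadow minimum tax is the binding amount.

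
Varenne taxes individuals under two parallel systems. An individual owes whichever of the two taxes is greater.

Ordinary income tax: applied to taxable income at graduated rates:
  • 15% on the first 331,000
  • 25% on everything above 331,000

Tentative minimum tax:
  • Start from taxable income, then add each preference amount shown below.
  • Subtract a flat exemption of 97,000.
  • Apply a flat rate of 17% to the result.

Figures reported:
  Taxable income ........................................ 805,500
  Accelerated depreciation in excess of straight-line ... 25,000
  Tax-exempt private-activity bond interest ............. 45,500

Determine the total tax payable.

Ordinary income tax:
  331,000 × 15% = 49,650
  474,500 × 25% = 118,625
  → 168,275

Tentative minimum tax:
  Adjusted income: 805,500 + 25,000 + 45,500 = 876,000
  Less exemption 97,000 → base 779,000
  779,000 × 17% = 132,430

168,275 > 132,430, so the ordinary income tax governs.

168,275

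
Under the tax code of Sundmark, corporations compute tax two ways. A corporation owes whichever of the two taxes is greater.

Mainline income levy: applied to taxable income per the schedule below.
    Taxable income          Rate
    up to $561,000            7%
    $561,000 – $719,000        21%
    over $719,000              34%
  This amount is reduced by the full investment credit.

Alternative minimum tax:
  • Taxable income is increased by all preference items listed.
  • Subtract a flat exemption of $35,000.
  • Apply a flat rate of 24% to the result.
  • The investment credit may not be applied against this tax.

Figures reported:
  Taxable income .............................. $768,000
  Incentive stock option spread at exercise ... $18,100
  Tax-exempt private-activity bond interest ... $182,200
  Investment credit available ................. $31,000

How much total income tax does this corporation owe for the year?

$223,992

Alternative minimum tax:
  Adjusted income: $768,000 + $18,100 + $182,200 = $968,300
  Less exemption $35,000 → base $933,300
  $933,300 × 24% = $223,992

Mainline income levy:
  $561,000 × 7% = $39,270
  $158,000 × 21% = $33,180
  $49,000 × 34% = $16,660
  → $89,110
  Less investment credit $31,000 → $58,110

$223,992 > $58,110, so the alternative minimum tax is the binding amount.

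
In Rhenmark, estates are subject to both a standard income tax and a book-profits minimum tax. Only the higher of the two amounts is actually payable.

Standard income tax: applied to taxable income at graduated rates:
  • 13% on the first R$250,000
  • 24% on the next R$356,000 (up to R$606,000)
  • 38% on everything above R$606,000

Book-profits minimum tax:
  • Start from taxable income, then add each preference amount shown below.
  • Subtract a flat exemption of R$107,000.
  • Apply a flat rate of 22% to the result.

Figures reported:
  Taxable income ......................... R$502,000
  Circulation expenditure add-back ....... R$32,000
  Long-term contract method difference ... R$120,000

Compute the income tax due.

R$120,340

Standard income tax:
  R$250,000 × 13% = R$32,500
  R$252,000 × 24% = R$60,480
  → R$92,980

Book-profits minimum tax:
  Adjusted income: R$502,000 + R$32,000 + R$120,000 = R$654,000
  Less exemption R$107,000 → base R$547,000
  R$547,000 × 22% = R$120,340

R$120,340 > R$92,980, so the book-profits minimum tax is the binding amount.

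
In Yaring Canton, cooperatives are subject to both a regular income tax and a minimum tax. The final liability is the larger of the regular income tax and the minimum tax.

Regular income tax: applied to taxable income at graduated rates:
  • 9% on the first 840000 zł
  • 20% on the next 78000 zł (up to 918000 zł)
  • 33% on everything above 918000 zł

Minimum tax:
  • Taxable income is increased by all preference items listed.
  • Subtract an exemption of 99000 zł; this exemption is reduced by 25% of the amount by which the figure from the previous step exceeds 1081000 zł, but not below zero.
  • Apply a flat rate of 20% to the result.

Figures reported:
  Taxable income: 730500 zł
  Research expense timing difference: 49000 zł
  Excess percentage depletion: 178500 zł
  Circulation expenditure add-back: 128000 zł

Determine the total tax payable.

197650 zł

Minimum tax:
  Adjusted income: 730500 zł + 49000 zł + 178500 zł + 128000 zł = 1086000 zł
  Exemption: 99000 zł − 25% × (1086000 zł − 1081000 zł) = 99000 zł − 1250 zł = 97750 zł
  Base: 1086000 zł − 97750 zł = 988250 zł
  988250 zł × 20% = 197650 zł

Regular income tax:
  730500 zł × 9% = 65745 zł

197650 zł > 65745 zł, so the minimum tax is the binding amount.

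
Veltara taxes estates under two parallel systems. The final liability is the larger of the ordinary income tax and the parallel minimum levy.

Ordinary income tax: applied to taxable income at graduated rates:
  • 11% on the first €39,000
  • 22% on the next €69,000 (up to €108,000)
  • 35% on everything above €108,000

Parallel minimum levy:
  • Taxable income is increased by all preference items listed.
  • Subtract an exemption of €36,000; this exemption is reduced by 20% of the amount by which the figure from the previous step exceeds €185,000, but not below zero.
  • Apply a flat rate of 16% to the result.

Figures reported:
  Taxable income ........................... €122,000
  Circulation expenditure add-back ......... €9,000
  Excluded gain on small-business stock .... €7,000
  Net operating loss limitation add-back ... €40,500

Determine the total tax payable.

Parallel minimum levy:
  Adjusted income: €122,000 + €9,000 + €7,000 + €40,500 = €178,500
  Exemption: €178,500 ≤ €185,000, so full €36,000 applies
  Base: €178,500 − €36,000 = €142,500
  €142,500 × 16% = €22,800

Ordinary income tax:
  €39,000 × 11% = €4,290
  €69,000 × 22% = €15,180
  €14,000 × 35% = €4,900
  → €24,370

€24,370 > €22,800, so the ordinary income tax governs.

€24,370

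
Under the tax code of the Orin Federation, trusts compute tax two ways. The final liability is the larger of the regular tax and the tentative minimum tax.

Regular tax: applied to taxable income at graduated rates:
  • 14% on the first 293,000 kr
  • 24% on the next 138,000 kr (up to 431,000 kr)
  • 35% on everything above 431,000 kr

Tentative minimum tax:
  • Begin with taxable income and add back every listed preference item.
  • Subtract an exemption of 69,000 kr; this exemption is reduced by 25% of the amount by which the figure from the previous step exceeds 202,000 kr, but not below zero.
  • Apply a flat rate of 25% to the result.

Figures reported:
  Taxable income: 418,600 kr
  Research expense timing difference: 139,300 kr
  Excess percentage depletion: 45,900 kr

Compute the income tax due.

150,950 kr

Tentative minimum tax:
  Adjusted income: 418,600 kr + 139,300 kr + 45,900 kr = 603,800 kr
  Exemption: 25% × (603,800 kr − 202,000 kr) = 100,450 kr ≥ 69,000 kr, so the exemption is fully phased out
  Base: 603,800 kr − 0 kr = 603,800 kr
  603,800 kr × 25% = 150,950 kr

Regular tax:
  293,000 kr × 14% = 41,020 kr
  125,600 kr × 24% = 30,144 kr
  → 71,164 kr

150,950 kr > 71,164 kr, so the tentative minimum tax is the binding amount.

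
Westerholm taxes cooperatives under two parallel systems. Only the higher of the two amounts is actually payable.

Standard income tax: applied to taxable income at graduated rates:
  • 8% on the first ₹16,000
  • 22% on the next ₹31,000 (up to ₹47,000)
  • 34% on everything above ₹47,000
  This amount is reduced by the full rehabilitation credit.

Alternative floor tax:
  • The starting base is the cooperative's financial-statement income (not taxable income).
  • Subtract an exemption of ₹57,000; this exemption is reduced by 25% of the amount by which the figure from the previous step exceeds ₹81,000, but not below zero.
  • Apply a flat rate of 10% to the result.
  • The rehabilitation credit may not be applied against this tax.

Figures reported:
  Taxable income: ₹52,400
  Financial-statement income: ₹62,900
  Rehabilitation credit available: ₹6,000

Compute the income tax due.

Alternative floor tax:
  Base (financial-statement income): ₹62,900
  Exemption: ₹62,900 ≤ ₹81,000, so full ₹57,000 applies
  Base: ₹62,900 − ₹57,000 = ₹5,900
  ₹5,900 × 10% = ₹590

Standard income tax:
  ₹16,000 × 8% = ₹1,280
  ₹31,000 × 22% = ₹6,820
  ₹5,400 × 34% = ₹1,836
  → ₹9,936
  Less rehabilitation credit ₹6,000 → ₹3,936

₹3,936 > ₹590, so the standard income tax governs.

₹3,936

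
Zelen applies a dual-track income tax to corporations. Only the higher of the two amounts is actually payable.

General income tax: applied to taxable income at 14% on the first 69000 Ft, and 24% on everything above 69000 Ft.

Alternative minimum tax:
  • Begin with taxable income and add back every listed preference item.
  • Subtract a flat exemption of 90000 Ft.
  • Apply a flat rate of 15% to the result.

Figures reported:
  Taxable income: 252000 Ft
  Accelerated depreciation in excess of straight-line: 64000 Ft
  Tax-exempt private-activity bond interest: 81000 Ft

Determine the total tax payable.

53580 Ft

Alternative minimum tax:
  Adjusted income: 252000 Ft + 64000 Ft + 81000 Ft = 397000 Ft
  Less exemption 90000 Ft → base 307000 Ft
  307000 Ft × 15% = 46050 Ft

General income tax:
  69000 Ft × 14% = 9660 Ft
  183000 Ft × 24% = 43920 Ft
  → 53580 Ft

53580 Ft > 46050 Ft, so the general income tax governs.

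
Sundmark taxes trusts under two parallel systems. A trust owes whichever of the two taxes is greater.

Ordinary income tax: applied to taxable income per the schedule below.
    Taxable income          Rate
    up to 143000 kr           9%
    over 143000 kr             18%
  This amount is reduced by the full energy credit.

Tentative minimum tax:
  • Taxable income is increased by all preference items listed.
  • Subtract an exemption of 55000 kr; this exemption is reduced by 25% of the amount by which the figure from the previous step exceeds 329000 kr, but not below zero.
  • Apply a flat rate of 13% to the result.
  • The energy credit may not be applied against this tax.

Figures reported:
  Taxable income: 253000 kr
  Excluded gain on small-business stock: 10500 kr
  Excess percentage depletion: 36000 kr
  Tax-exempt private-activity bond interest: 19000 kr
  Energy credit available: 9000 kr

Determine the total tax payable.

34255 kr

Ordinary income tax:
  143000 kr × 9% = 12870 kr
  110000 kr × 18% = 19800 kr
  → 32670 kr
  Less energy credit 9000 kr → 23670 kr

Tentative minimum tax:
  Adjusted income: 253000 kr + 10500 kr + 36000 kr + 19000 kr = 318500 kr
  Exemption: 318500 kr ≤ 329000 kr, so full 55000 kr applies
  Base: 318500 kr − 55000 kr = 263500 kr
  263500 kr × 13% = 34255 kr

34255 kr > 23670 kr, so the tentative minimum tax is the binding amount.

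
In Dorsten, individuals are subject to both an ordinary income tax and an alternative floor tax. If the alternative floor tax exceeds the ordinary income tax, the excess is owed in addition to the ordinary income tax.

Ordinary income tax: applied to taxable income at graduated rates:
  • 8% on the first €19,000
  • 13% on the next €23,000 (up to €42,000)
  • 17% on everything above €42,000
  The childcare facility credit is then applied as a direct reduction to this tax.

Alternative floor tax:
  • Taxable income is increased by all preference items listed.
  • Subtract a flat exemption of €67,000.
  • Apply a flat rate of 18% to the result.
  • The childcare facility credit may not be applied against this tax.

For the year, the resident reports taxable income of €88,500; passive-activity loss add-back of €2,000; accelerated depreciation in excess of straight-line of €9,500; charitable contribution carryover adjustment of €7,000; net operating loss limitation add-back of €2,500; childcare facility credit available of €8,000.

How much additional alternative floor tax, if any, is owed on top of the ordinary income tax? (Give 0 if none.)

€3,235

Ordinary income tax:
  €19,000 × 8% = €1,520
  €23,000 × 13% = €2,990
  €46,500 × 17% = €7,905
  → €12,415
  Less childcare facility credit €8,000 → €4,415

Alternative floor tax:
  Adjusted income: €88,500 + €2,000 + €9,500 + €7,000 + €2,500 = €109,500
  Less exemption €67,000 → base €42,500
  €42,500 × 18% = €7,650

Excess of alternative floor tax over ordinary income tax: €7,650 − €4,415 = €3,235.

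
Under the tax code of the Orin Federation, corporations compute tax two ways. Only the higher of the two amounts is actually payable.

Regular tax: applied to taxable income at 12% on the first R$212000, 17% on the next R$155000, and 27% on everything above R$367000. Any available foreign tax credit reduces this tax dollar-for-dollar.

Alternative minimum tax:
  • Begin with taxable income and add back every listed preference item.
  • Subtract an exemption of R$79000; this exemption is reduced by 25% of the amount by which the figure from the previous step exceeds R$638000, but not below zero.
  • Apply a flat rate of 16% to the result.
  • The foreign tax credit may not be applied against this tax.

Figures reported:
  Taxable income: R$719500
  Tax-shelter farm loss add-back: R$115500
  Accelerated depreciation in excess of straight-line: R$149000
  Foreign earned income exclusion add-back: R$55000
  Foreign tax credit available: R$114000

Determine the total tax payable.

Alternative minimum tax:
  Adjusted income: R$719500 + R$115500 + R$149000 + R$55000 = R$1039000
  Exemption: 25% × (R$1039000 − R$638000) = R$100250 ≥ R$79000, so the exemption is fully phased out
  Base: R$1039000 − R$0 = R$1039000
  R$1039000 × 16% = R$166240

Regular tax:
  R$212000 × 12% = R$25440
  R$155000 × 17% = R$26350
  R$352500 × 27% = R$95175
  → R$146965
  Less foreign tax credit R$114000 → R$32965

R$166240 > R$32965, so the alternative minimum tax is the binding amount.

R$166240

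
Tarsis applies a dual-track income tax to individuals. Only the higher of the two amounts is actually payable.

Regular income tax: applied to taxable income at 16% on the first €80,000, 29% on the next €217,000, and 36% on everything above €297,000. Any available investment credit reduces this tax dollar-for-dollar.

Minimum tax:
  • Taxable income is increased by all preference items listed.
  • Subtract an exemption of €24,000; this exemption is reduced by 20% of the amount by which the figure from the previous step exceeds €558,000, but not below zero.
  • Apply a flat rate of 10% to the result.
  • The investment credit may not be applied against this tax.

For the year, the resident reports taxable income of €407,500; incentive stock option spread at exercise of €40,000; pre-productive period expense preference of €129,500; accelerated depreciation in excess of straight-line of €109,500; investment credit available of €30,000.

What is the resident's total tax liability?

Regular income tax:
  €80,000 × 16% = €12,800
  €217,000 × 29% = €62,930
  €110,500 × 36% = €39,780
  → €115,510
  Less investment credit €30,000 → €85,510

Minimum tax:
  Adjusted income: €407,500 + €40,000 + €129,500 + €109,500 = €686,500
  Exemption: 20% × (€686,500 − €558,000) = €25,700 ≥ €24,000, so the exemption is fully phased out
  Base: €686,500 − €0 = €686,500
  €686,500 × 10% = €68,650

€85,510 > €68,650, so the regular income tax governs.

€85,510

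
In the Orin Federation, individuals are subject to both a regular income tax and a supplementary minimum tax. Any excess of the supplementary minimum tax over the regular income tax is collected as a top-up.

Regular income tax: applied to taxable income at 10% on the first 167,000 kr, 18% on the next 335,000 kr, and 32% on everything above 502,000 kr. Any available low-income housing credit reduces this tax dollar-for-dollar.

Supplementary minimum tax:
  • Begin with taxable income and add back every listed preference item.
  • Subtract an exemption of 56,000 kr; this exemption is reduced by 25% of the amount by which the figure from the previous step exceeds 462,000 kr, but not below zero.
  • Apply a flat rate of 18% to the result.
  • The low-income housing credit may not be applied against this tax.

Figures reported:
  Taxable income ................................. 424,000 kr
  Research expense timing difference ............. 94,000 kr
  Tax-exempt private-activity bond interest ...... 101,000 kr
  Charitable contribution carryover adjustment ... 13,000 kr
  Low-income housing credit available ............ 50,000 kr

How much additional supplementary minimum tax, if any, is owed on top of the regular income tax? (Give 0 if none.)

Supplementary minimum tax:
  Adjusted income: 424,000 kr + 94,000 kr + 101,000 kr + 13,000 kr = 632,000 kr
  Exemption: 56,000 kr − 25% × (632,000 kr − 462,000 kr) = 56,000 kr − 42,500 kr = 13,500 kr
  Base: 632,000 kr − 13,500 kr = 618,500 kr
  618,500 kr × 18% = 111,330 kr

Regular income tax:
  167,000 kr × 10% = 16,700 kr
  257,000 kr × 18% = 46,260 kr
  → 62,960 kr
  Less low-income housing credit 50,000 kr → 12,960 kr

Excess of supplementary minimum tax over regular income tax: 111,330 kr − 12,960 kr = 98,370 kr.

98,370 kr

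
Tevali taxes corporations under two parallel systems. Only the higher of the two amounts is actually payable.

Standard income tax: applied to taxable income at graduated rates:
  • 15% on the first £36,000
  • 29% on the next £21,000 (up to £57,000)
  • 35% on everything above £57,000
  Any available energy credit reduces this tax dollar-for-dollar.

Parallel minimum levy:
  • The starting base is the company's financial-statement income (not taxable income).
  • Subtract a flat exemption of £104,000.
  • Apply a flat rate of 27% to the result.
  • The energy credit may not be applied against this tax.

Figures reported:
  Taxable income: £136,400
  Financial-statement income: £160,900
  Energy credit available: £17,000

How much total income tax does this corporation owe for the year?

£22,280

Parallel minimum levy:
  Base (financial-statement income): £160,900
  Less exemption £104,000 → base £56,900
  £56,900 × 27% = £15,363

Standard income tax:
  £36,000 × 15% = £5,400
  £21,000 × 29% = £6,090
  £79,400 × 35% = £27,790
  → £39,280
  Less energy credit £17,000 → £22,280

£22,280 > £15,363, so the standard income tax governs.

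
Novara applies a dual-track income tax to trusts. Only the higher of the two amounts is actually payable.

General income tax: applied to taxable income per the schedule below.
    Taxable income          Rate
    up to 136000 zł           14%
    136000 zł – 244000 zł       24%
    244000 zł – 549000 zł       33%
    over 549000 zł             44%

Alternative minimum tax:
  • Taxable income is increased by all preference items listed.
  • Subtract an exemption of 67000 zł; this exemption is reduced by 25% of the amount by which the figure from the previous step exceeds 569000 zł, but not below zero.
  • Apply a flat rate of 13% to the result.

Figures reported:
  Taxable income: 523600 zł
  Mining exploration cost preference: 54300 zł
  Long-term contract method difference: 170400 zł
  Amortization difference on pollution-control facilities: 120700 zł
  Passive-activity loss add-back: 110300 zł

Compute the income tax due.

Alternative minimum tax:
  Adjusted income: 523600 zł + 54300 zł + 170400 zł + 120700 zł + 110300 zł = 979300 zł
  Exemption: 25% × (979300 zł − 569000 zł) = 102575 zł ≥ 67000 zł, so the exemption is fully phased out
  Base: 979300 zł − 0 zł = 979300 zł
  979300 zł × 13% = 127309 zł

General income tax:
  136000 zł × 14% = 19040 zł
  108000 zł × 24% = 25920 zł
  279600 zł × 33% = 92268 zł
  → 137228 zł

137228 zł > 127309 zł, so the general income tax governs.

137228 zł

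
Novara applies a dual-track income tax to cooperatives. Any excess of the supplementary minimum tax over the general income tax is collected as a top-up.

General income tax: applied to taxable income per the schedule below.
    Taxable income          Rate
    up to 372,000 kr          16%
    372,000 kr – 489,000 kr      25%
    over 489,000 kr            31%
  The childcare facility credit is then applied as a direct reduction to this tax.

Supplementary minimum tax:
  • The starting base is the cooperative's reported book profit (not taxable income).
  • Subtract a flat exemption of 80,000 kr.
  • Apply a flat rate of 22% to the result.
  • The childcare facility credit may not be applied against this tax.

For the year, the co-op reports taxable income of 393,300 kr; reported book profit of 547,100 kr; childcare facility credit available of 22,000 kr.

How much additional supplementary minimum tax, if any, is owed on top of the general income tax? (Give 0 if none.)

Supplementary minimum tax:
  Base (reported book profit): 547,100 kr
  Less exemption 80,000 kr → base 467,100 kr
  467,100 kr × 22% = 102,762 kr

General income tax:
  372,000 kr × 16% = 59,520 kr
  21,300 kr × 25% = 5,325 kr
  → 64,845 kr
  Less childcare facility credit 22,000 kr → 42,845 kr

Excess of supplementary minimum tax over general income tax: 102,762 kr − 42,845 kr = 59,917 kr.

59,917 kr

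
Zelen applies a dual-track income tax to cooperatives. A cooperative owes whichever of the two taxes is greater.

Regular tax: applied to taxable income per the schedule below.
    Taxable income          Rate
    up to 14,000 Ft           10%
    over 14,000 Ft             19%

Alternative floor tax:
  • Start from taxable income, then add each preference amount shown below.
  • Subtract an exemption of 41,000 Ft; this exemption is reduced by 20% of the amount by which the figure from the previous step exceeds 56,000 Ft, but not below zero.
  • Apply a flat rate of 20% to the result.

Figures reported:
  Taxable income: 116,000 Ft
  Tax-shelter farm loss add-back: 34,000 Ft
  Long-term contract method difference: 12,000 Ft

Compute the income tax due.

28,440 Ft

Regular tax:
  14,000 Ft × 10% = 1,400 Ft
  102,000 Ft × 19% = 19,380 Ft
  → 20,780 Ft

Alternative floor tax:
  Adjusted income: 116,000 Ft + 34,000 Ft + 12,000 Ft = 162,000 Ft
  Exemption: 41,000 Ft − 20% × (162,000 Ft − 56,000 Ft) = 41,000 Ft − 21,200 Ft = 19,800 Ft
  Base: 162,000 Ft − 19,800 Ft = 142,200 Ft
  142,200 Ft × 20% = 28,440 Ft

28,440 Ft > 20,780 Ft, so the alternative floor tax is the binding amount.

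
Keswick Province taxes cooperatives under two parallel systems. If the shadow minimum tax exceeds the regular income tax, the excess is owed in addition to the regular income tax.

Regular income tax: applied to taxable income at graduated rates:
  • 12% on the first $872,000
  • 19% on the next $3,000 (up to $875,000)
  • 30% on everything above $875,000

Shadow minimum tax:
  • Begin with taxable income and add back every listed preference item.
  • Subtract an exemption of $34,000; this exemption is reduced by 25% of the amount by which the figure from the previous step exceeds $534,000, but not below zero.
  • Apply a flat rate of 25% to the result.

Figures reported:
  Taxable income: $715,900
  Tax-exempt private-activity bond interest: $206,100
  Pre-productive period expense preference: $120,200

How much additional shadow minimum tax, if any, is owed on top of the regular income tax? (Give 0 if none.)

Shadow minimum tax:
  Adjusted income: $715,900 + $206,100 + $120,200 = $1,042,200
  Exemption: 25% × ($1,042,200 − $534,000) = $127,050 ≥ $34,000, so the exemption is fully phased out
  Base: $1,042,200 − $0 = $1,042,200
  $1,042,200 × 25% = $260,550

Regular income tax:
  $715,900 × 12% = $85,908

Excess of shadow minimum tax over regular income tax: $260,550 − $85,908 = $174,642.

$174,642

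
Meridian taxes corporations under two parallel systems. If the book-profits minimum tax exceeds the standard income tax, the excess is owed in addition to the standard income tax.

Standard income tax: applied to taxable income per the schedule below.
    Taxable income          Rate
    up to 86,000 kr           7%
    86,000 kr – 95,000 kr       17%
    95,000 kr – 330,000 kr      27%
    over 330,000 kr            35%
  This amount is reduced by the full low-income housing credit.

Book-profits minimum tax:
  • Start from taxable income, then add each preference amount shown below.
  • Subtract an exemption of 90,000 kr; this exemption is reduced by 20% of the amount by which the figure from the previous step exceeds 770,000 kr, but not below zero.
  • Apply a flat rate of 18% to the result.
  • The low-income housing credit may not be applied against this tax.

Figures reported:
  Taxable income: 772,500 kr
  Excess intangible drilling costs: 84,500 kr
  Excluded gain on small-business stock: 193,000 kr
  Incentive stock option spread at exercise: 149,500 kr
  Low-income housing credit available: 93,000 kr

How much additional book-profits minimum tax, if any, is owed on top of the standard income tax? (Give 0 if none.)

82,297 kr

Standard income tax:
  86,000 kr × 7% = 6,020 kr
  9,000 kr × 17% = 1,530 kr
  235,000 kr × 27% = 63,450 kr
  442,500 kr × 35% = 154,875 kr
  → 225,875 kr
  Less low-income housing credit 93,000 kr → 132,875 kr

Book-profits minimum tax:
  Adjusted income: 772,500 kr + 84,500 kr + 193,000 kr + 149,500 kr = 1,199,500 kr
  Exemption: 90,000 kr − 20% × (1,199,500 kr − 770,000 kr) = 90,000 kr − 85,900 kr = 4,100 kr
  Base: 1,199,500 kr − 4,100 kr = 1,195,400 kr
  1,195,400 kr × 18% = 215,172 kr

Excess of book-profits minimum tax over standard income tax: 215,172 kr − 132,875 kr = 82,297 kr.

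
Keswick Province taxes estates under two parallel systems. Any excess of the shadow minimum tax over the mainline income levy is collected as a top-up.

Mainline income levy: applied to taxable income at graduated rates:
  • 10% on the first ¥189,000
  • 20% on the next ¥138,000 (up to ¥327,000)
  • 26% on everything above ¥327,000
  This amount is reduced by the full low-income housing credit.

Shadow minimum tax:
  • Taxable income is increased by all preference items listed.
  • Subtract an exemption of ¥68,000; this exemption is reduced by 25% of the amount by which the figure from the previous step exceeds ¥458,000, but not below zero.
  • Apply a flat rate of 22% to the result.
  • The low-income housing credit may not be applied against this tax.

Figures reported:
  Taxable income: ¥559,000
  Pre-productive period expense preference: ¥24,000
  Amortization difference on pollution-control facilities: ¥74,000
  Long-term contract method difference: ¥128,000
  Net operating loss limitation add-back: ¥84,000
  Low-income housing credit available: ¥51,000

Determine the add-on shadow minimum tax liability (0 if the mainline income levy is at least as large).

Shadow minimum tax:
  Adjusted income: ¥559,000 + ¥24,000 + ¥74,000 + ¥128,000 + ¥84,000 = ¥869,000
  Exemption: 25% × (¥869,000 − ¥458,000) = ¥102,750 ≥ ¥68,000, so the exemption is fully phased out
  Base: ¥869,000 − ¥0 = ¥869,000
  ¥869,000 × 22% = ¥191,180

Mainline income levy:
  ¥189,000 × 10% = ¥18,900
  ¥138,000 × 20% = ¥27,600
  ¥232,000 × 26% = ¥60,320
  → ¥106,820
  Less low-income housing credit ¥51,000 → ¥55,820

Excess of shadow minimum tax over mainline income levy: ¥191,180 − ¥55,820 = ¥135,360.

¥135,360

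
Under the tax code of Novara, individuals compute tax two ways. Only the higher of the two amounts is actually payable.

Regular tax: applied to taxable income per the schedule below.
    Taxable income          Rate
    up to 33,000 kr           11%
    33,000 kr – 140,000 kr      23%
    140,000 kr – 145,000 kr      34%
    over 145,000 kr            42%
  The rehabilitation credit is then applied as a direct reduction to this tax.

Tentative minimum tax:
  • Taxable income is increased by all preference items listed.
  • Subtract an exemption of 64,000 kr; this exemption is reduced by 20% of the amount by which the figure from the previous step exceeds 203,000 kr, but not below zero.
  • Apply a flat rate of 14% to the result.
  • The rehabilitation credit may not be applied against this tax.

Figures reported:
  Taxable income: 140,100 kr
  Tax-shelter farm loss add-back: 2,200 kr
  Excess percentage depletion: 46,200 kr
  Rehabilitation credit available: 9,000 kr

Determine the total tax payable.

Tentative minimum tax:
  Adjusted income: 140,100 kr + 2,200 kr + 46,200 kr = 188,500 kr
  Exemption: 188,500 kr ≤ 203,000 kr, so full 64,000 kr applies
  Base: 188,500 kr − 64,000 kr = 124,500 kr
  124,500 kr × 14% = 17,430 kr

Regular tax:
  33,000 kr × 11% = 3,630 kr
  107,000 kr × 23% = 24,610 kr
  100 kr × 34% = 34 kr
  → 28,274 kr
  Less rehabilitation credit 9,000 kr → 19,274 kr

19,274 kr > 17,430 kr, so the regular tax governs.

19,274 kr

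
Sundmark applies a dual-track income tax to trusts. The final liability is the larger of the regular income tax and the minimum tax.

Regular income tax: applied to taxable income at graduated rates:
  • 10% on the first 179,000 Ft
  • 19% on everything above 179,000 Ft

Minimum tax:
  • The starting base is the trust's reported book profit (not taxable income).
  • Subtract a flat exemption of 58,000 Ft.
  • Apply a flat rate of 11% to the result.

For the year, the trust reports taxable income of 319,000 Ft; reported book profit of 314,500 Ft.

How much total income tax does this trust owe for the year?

44,500 Ft

Minimum tax:
  Base (reported book profit): 314,500 Ft
  Less exemption 58,000 Ft → base 256,500 Ft
  256,500 Ft × 11% = 28,215 Ft

Regular income tax:
  179,000 Ft × 10% = 17,900 Ft
  140,000 Ft × 19% = 26,600 Ft
  → 44,500 Ft

44,500 Ft > 28,215 Ft, so the regular income tax governs.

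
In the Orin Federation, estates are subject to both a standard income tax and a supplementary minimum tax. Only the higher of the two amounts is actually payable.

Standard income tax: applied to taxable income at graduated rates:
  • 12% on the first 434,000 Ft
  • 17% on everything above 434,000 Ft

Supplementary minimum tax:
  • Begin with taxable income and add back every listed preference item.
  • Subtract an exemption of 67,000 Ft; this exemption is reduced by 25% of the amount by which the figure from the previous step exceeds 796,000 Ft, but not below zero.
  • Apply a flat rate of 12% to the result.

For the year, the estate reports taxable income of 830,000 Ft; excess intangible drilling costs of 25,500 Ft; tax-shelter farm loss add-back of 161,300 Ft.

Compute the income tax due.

120,600 Ft

Supplementary minimum tax:
  Adjusted income: 830,000 Ft + 25,500 Ft + 161,300 Ft = 1,016,800 Ft
  Exemption: 67,000 Ft − 25% × (1,016,800 Ft − 796,000 Ft) = 67,000 Ft − 55,200 Ft = 11,800 Ft
  Base: 1,016,800 Ft − 11,800 Ft = 1,005,000 Ft
  1,005,000 Ft × 12% = 120,600 Ft

Standard income tax:
  434,000 Ft × 12% = 52,080 Ft
  396,000 Ft × 17% = 67,320 Ft
  → 119,400 Ft

120,600 Ft > 119,400 Ft, so the supplementary minimum tax is the binding amount.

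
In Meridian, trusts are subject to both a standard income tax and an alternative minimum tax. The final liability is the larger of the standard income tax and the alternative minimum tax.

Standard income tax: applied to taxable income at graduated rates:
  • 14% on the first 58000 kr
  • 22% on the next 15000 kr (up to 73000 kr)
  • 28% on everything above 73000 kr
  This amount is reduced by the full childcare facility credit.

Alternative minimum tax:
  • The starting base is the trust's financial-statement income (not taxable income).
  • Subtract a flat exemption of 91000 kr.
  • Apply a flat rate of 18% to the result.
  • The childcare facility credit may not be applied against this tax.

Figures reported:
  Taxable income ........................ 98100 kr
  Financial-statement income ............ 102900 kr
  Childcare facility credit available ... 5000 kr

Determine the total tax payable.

Alternative minimum tax:
  Base (financial-statement income): 102900 kr
  Less exemption 91000 kr → base 11900 kr
  11900 kr × 18% = 2142 kr

Standard income tax:
  58000 kr × 14% = 8120 kr
  15000 kr × 22% = 3300 kr
  25100 kr × 28% = 7028 kr
  → 18448 kr
  Less childcare facility credit 5000 kr → 13448 kr

13448 kr > 2142 kr, so the standard income tax governs.

13448 kr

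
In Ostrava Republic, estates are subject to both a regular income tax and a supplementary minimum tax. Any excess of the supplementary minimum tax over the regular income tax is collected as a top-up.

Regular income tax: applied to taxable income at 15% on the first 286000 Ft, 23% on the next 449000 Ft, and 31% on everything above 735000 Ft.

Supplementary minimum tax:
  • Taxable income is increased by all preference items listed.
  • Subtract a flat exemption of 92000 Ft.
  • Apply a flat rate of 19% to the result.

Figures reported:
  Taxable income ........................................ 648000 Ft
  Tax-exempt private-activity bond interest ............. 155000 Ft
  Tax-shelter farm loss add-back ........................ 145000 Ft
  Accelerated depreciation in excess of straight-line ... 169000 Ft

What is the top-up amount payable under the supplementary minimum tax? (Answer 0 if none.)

Supplementary minimum tax:
  Adjusted income: 648000 Ft + 155000 Ft + 145000 Ft + 169000 Ft = 1117000 Ft
  Less exemption 92000 Ft → base 1025000 Ft
  1025000 Ft × 19% = 194750 Ft

Regular income tax:
  286000 Ft × 15% = 42900 Ft
  362000 Ft × 23% = 83260 Ft
  → 126160 Ft

Excess of supplementary minimum tax over regular income tax: 194750 Ft − 126160 Ft = 68590 Ft.

68590 Ft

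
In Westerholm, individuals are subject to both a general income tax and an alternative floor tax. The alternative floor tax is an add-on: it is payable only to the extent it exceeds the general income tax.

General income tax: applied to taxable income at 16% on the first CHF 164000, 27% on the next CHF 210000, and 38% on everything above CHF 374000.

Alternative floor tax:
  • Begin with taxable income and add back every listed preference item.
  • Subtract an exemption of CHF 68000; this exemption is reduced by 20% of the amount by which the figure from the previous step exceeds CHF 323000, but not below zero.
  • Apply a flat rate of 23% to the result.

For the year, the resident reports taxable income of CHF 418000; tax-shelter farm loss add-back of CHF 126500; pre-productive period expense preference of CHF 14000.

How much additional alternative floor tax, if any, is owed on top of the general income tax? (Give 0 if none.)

CHF 23988

Alternative floor tax:
  Adjusted income: CHF 418000 + CHF 126500 + CHF 14000 = CHF 558500
  Exemption: CHF 68000 − 20% × (CHF 558500 − CHF 323000) = CHF 68000 − CHF 47100 = CHF 20900
  Base: CHF 558500 − CHF 20900 = CHF 537600
  CHF 537600 × 23% = CHF 123648

General income tax:
  CHF 164000 × 16% = CHF 26240
  CHF 210000 × 27% = CHF 56700
  CHF 44000 × 38% = CHF 16720
  → CHF 99660

Excess of alternative floor tax over general income tax: CHF 123648 − CHF 99660 = CHF 23988.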